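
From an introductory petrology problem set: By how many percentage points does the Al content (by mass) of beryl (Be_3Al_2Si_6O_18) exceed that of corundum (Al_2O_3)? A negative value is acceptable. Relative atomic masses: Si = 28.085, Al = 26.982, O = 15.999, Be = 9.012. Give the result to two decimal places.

M(Be_3Al_2Si_6O_18) = 537.492 g/mol, so wt% Al = 53.964/537.492 × 100 = 10.04%.
M(Al_2O_3) = 101.961 g/mol, so wt% Al = 53.964/101.961 × 100 = 52.93%.
10.04 − 52.93 = -42.89 pp.

-42.89 percentage points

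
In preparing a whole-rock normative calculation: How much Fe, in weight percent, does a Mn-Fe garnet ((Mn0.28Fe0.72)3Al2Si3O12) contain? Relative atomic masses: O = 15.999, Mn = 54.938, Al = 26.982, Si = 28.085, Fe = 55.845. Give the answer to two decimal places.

Molar mass of (Mn0.28Fe0.72)3Al2Si3O12: 0.84×54.938 + 2.16×55.845 + 2×26.982 + 3×28.085 + 12×15.999 = 496.980 g/mol.
Mass of Fe per formula unit: 2.16 × 55.845 = 120.625 g.
Weight fraction Fe = 120.625 / 496.980 = 0.2427.

24.27 weight percent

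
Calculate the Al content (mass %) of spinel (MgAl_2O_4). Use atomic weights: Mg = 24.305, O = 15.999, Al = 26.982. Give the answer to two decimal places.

37.93 mass %

Formula mass = 1·24.305 + 2·26.982 + 4·15.999 = 142.265 g/mol, of which 53.964 g is Al.
So Al makes up 53.964/142.265 = 0.3793 of the mass, i.e. 37.93%.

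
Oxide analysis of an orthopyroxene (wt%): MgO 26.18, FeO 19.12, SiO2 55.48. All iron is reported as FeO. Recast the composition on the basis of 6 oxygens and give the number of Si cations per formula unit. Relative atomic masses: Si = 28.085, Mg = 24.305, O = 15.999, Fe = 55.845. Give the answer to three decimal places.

2.006 Si apfu

MgO: 26.18/40.304 = 0.64956 mol → 0.64956 mol Mg, 0.64956 mol O.
FeO: 19.12/71.844 = 0.26613 mol → 0.26613 mol Fe, 0.26613 mol O.
SiO2: 55.48/60.083 = 0.92339 mol → 0.92339 mol Si, 1.84678 mol O.
Total oxygen = 2.76247 mol. Normalization factor = 6/2.76247 = 2.17197.
Si per 6 O = 0.92339 × 2.17197 = 2.006.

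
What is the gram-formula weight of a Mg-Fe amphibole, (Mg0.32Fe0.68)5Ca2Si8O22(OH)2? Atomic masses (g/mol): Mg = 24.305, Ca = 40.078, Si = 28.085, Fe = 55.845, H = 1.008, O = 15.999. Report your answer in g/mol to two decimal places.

919.59 g/mol

Mg: 1.60 × 24.305 = 38.8880
Fe: 3.40 × 55.845 = 189.8730
Ca: 2 × 40.078 = 80.1560
Si: 8 × 28.085 = 224.6800
O: 24 × 15.999 = 383.9760
H: 2 × 1.008 = 2.0160
Summing the contributions gives the formula mass.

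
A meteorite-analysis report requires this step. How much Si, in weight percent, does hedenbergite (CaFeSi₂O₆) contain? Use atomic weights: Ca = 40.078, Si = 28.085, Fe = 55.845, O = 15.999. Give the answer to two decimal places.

M(CaFeSi₂O₆) = 248.087 g/mol.
Si contributes 2 × 28.085 = 56.170 g per mole.
56.170/248.087 = 0.2264 → 22.64%.

22.64 weight percent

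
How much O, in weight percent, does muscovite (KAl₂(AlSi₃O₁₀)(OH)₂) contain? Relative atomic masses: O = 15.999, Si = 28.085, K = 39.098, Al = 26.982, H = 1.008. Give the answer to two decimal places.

48.20 weight percent

Molar mass of KAl₂(AlSi₃O₁₀)(OH)₂: 1*39.098 + 3*26.982 + 3*28.085 + 12*15.999 + 2*1.008 = 398.303 g/mol.
Mass of O per formula unit: 12 × 15.999 = 191.988 g.
Weight fraction O = 191.988 / 398.303 = 0.4820.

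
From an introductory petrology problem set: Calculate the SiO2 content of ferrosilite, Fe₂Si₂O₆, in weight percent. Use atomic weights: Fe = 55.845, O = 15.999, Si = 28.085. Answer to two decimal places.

45.54 wt%

M(Fe₂Si₂O₆) = 263.854 g/mol; M(SiO2) = 60.083 g/mol.
Moles SiO2 per formula unit = 2 Si ÷ 1 = 2.0000.
SiO2 fraction = (2.0000 × 60.083) / 263.854 = 120.166/263.854 = 0.4554.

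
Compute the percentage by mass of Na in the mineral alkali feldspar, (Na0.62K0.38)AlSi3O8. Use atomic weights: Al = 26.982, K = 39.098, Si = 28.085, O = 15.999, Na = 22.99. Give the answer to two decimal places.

5.31 mass %

Molar mass of (Na0.62K0.38)AlSi3O8: 0.62×22.99 + 0.38×39.098 + 1×26.982 + 3×28.085 + 8×15.999 = 268.340 g/mol.
Mass of Na per formula unit: 0.62 × 22.99 = 14.254 g.
Weight fraction Na = 14.254 / 268.340 = 0.0531.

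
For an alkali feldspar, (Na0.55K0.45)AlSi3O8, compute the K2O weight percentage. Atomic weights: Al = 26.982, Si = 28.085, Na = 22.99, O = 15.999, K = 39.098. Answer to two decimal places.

7.87 wt%

Molar mass of (Na0.55K0.45)AlSi3O8 = 0.55×22.99 + 0.45×39.098 + 1×26.982 + 3×28.085 + 8×15.999 = 269.468 g/mol.
Each formula unit contains 0.45 K, equivalent to 0.45/2 = 0.2250 mol K2O.
M(K2O) = 2×39.098 + 1×15.999 = 94.195 g/mol.
Mass of K2O per formula unit = 0.2250 × 94.195 = 21.194 g.
K2O wt% = 21.194 / 269.468 × 100 = 7.87%.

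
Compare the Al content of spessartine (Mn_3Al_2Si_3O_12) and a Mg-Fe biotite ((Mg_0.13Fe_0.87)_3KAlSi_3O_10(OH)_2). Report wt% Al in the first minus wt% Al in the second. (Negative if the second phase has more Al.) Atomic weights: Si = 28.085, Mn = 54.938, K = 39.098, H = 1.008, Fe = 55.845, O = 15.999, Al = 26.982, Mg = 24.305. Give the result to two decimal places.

5.50 percentage points

Al in Mn_3Al_2Si_3O_12: molar mass 495.021 g/mol; 2×26.982 = 53.964 g → 10.90 wt%.
Al in (Mg_0.13Fe_0.87)_3KAlSi_3O_10(OH)_2: molar mass 499.573 g/mol; 1×26.982 = 26.982 g → 5.40 wt%.
Difference = 10.90 − 5.40 = 5.50 percentage points.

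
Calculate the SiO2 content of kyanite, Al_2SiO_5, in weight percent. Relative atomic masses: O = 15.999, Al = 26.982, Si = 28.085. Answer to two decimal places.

Molar mass of Al_2SiO_5 = 2×26.982 + 1×28.085 + 5×15.999 = 162.044 g/mol.
Each formula unit contains 1 Si, equivalent to 1/1 = 1.0000 mol SiO2.
M(SiO2) = 1×28.085 + 2×15.999 = 60.083 g/mol.
Mass of SiO2 per formula unit = 1.0000 × 60.083 = 60.083 g.
SiO2 wt% = 60.083 / 162.044 × 100 = 37.08%.

37.08 wt%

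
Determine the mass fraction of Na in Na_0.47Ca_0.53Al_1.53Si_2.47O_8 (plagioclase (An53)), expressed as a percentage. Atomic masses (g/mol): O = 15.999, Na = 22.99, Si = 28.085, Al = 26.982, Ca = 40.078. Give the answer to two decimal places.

Molar mass of Na_0.47Ca_0.53Al_1.53Si_2.47O_8: 0.47*22.99 + 0.53*40.078 + 1.53*26.982 + 2.47*28.085 + 8*15.999 = 270.691 g/mol.
Mass of Na per formula unit: 0.47 × 22.99 = 10.805 g.
Weight fraction Na = 10.805 / 270.691 = 0.0399.

3.99 wt%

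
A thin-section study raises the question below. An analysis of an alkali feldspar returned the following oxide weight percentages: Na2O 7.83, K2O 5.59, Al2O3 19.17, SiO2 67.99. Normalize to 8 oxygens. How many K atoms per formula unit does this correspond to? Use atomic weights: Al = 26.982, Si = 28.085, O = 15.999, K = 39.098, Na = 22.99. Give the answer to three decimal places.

0.315 K apfu

Na2O (M=61.979): mol = 0.12633; Na = 0.25266, O = 0.12633.
K2O (M=94.195): mol = 0.05934; K = 0.11868, O = 0.05934.
Al2O3 (M=101.961): mol = 0.18801; Al = 0.37602, O = 0.56403.
SiO2 (M=60.083): mol = 1.13160; Si = 1.13160, O = 2.26320.
ΣO = 3.01290; factor = 8/ΣO = 2.65525.
K apfu = 0.11868 × 2.65525 = 0.315.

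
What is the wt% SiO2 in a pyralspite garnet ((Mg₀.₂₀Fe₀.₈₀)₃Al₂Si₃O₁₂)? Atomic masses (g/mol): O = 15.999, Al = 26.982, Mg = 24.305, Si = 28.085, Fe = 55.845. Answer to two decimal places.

Molar mass of (Mg₀.₂₀Fe₀.₈₀)₃Al₂Si₃O₁₂ = 0.60·24.305 + 2.40·55.845 + 2·26.982 + 3·28.085 + 12·15.999 = 478.818 g/mol.
Each formula unit contains 3 Si, equivalent to 3/1 = 3.0000 mol SiO2.
M(SiO2) = 1×28.085 + 2×15.999 = 60.083 g/mol.
Mass of SiO2 per formula unit = 3.0000 × 60.083 = 180.249 g.
SiO2 wt% = 180.249 / 478.818 × 100 = 37.64%.

37.64 wt%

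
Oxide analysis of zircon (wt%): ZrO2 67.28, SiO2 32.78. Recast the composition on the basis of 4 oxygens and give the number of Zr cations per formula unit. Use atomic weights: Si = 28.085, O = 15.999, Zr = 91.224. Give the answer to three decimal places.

ZrO2: 67.28/123.222 = 0.54601 mol → 0.54601 mol Zr, 1.09202 mol O.
SiO2: 32.78/60.083 = 0.54558 mol → 0.54558 mol Si, 1.09116 mol O.
Total oxygen = 2.18318 mol. Normalization factor = 4/2.18318 = 1.83219.
Zr per 4 O = 0.54601 × 1.83219 = 1.000.

1.000 Zr apfu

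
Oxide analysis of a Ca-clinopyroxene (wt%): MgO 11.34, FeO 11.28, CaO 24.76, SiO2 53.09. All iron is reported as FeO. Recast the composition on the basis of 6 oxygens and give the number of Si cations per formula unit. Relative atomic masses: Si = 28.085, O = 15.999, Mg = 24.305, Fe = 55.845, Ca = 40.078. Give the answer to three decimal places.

2.003 Si apfu

11.34 wt% MgO ÷ 40.304 g/mol = 0.28136 mol, giving 0.28136 Mg and 0.28136 O.
11.28 wt% FeO ÷ 71.844 g/mol = 0.15701 mol, giving 0.15701 Fe and 0.15701 O.
24.76 wt% CaO ÷ 56.077 g/mol = 0.44154 mol, giving 0.44154 Ca and 0.44154 O.
53.09 wt% SiO2 ÷ 60.083 g/mol = 0.88361 mol, giving 0.88361 Si and 1.76722 O.
Oxygen sums to 2.64713; scaling by 6/2.64713 = 2.26661 puts the formula on 6 O.
Si: 0.88361 × 2.26661 = 2.003 atoms per formula unit.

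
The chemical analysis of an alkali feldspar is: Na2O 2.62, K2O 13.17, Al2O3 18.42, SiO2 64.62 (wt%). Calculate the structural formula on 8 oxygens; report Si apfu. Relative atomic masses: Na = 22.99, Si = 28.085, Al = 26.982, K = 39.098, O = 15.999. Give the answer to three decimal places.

2.993 Si apfu

Na2O (M=61.979): mol = 0.04227; Na = 0.08454, O = 0.04227.
K2O (M=94.195): mol = 0.13982; K = 0.27964, O = 0.13982.
Al2O3 (M=101.961): mol = 0.18066; Al = 0.36132, O = 0.54198.
SiO2 (M=60.083): mol = 1.07551; Si = 1.07551, O = 2.15102.
ΣO = 2.87509; factor = 8/ΣO = 2.78252.
Si apfu = 1.07551 × 2.78252 = 2.993.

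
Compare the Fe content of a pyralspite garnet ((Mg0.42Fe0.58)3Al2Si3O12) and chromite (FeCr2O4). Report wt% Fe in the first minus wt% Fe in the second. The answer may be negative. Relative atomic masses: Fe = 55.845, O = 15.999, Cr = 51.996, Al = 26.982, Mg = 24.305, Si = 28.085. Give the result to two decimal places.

-3.73 percentage points

First mineral: 97.170 g Fe in 458.002 g formula = 21.22 wt% Fe.
Second mineral: 55.845 g Fe in 223.833 g formula = 24.95 wt% Fe.
21.22% − 24.95% gives a difference of -3.73 percentage points.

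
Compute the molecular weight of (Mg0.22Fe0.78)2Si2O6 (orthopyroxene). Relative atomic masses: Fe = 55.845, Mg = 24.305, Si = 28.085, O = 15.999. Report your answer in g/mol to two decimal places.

The formula mass is the sum 0.44*24.305 + 1.56*55.845 + 2*28.085 + 6*15.999.

249.98 g/mol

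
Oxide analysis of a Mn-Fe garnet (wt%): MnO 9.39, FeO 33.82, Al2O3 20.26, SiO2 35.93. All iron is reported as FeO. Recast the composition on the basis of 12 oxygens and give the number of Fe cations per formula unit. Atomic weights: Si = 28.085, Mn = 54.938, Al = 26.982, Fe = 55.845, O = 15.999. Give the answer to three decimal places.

2.358 Fe apfu

9.39 wt% MnO ÷ 70.937 g/mol = 0.13237 mol, giving 0.13237 Mn and 0.13237 O.
33.82 wt% FeO ÷ 71.844 g/mol = 0.47074 mol, giving 0.47074 Fe and 0.47074 O.
20.26 wt% Al2O3 ÷ 101.961 g/mol = 0.19870 mol, giving 0.39740 Al and 0.59610 O.
35.93 wt% SiO2 ÷ 60.083 g/mol = 0.59801 mol, giving 0.59801 Si and 1.19602 O.
Oxygen sums to 2.39523; scaling by 12/2.39523 = 5.00996 puts the formula on 12 O.
Fe: 0.47074 × 5.00996 = 2.358 atoms per formula unit.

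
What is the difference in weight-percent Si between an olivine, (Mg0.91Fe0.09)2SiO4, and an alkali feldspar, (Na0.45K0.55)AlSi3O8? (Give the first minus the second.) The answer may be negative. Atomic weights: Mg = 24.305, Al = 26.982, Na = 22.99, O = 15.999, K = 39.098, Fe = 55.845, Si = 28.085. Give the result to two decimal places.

Si in (Mg0.91Fe0.09)2SiO4: molar mass 146.368 g/mol; 1×28.085 = 28.085 g → 19.19 wt%.
Si in (Na0.45K0.55)AlSi3O8: molar mass 271.078 g/mol; 3×28.085 = 84.255 g → 31.08 wt%.
Difference = 19.19 − 31.08 = -11.89 percentage points.

-11.89 percentage points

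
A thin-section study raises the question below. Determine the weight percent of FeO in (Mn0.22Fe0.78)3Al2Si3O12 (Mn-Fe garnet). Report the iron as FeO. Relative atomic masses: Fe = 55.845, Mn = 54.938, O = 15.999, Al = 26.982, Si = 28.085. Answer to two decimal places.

Molar mass of (Mn0.22Fe0.78)3Al2Si3O12 = 0.66×54.938 + 2.34×55.845 + 2×26.982 + 3×28.085 + 12×15.999 = 497.143 g/mol.
Each formula unit contains 2.34 Fe, equivalent to 2.34/1 = 2.3400 mol FeO.
M(FeO) = 1×55.845 + 1×15.999 = 71.844 g/mol.
Mass of FeO per formula unit = 2.3400 × 71.844 = 168.115 g.
FeO wt% = 168.115 / 497.143 × 100 = 33.82%.

33.82 wt%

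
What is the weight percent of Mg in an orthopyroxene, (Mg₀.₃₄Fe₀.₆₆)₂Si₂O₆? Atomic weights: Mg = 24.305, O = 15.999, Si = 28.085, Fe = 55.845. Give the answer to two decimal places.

6.82 weight percent

M((Mg₀.₃₄Fe₀.₆₆)₂Si₂O₆) = 242.407 g/mol.
Mg contributes 0.68 × 24.305 = 16.527 g per mole.
16.527/242.407 = 0.0682 → 6.82%.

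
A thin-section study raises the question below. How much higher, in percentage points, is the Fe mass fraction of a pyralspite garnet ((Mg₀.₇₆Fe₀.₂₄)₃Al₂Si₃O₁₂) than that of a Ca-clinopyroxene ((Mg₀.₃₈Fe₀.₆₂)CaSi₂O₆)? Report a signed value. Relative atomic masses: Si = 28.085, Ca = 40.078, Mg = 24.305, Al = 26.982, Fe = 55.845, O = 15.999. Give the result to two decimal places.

-5.22 percentage points

First mineral: 40.208 g Fe in 425.831 g formula = 9.44 wt% Fe.
Second mineral: 34.624 g Fe in 236.102 g formula = 14.66 wt% Fe.
9.44% − 14.66% gives a difference of -5.22 percentage points.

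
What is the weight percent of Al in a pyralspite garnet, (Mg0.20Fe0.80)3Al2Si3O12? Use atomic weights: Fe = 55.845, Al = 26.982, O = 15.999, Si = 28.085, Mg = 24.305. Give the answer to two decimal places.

11.27 mass %

M((Mg0.20Fe0.80)3Al2Si3O12) = 478.818 g/mol.
Al contributes 2 × 26.982 = 53.964 g per mole.
53.964/478.818 = 0.1127 → 11.27%.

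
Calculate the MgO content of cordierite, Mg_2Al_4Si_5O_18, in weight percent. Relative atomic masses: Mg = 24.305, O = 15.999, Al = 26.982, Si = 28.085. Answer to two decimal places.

Formula mass = 584.945 g/mol.
2 Mg → 2.0000 mol MgO per formula unit; M(MgO) = 40.304, so MgO mass = 80.608 g.
80.608/584.945 × 100 = 13.78 wt%.

13.78 wt%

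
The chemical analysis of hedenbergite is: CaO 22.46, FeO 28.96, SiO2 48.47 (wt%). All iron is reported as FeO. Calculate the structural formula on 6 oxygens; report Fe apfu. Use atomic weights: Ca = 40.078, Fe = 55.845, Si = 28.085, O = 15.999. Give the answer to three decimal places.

CaO (M=56.077): mol = 0.40052; Ca = 0.40052, O = 0.40052.
FeO (M=71.844): mol = 0.40310; Fe = 0.40310, O = 0.40310.
SiO2 (M=60.083): mol = 0.80672; Si = 0.80672, O = 1.61344.
ΣO = 2.41706; factor = 6/ΣO = 2.48235.
Fe apfu = 0.40310 × 2.48235 = 1.001.

1.001 Fe apfu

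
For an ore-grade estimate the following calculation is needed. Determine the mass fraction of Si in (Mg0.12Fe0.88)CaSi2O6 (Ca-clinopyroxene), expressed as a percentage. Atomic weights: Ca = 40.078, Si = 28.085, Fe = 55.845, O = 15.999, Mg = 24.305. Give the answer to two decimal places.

22.99 wt%

Formula mass = 0.12·24.305 + 0.88·55.845 + 1·40.078 + 2·28.085 + 6·15.999 = 244.302 g/mol, of which 56.170 g is Si.
So Si makes up 56.170/244.302 = 0.2299 of the mass, i.e. 22.99%.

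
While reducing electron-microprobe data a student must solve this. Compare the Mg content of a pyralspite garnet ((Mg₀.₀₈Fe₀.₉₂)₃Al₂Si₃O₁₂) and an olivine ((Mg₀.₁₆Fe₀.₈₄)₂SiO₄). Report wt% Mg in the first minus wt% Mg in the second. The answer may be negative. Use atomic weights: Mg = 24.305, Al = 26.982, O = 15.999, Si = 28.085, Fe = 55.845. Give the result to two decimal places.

First mineral: 5.833 g Mg in 490.172 g formula = 1.19 wt% Mg.
Second mineral: 7.778 g Mg in 193.678 g formula = 4.02 wt% Mg.
1.19% − 4.02% gives a difference of -2.83 percentage points.

-2.83 percentage points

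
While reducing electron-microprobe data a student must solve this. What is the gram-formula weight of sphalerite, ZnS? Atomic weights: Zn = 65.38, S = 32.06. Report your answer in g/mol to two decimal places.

97.44 g/mol

M = 1×65.38 + 1×32.06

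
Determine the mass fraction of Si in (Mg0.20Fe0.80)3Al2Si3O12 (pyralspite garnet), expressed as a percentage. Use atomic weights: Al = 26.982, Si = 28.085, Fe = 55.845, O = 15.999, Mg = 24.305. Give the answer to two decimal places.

17.60 wt%

Molar mass of (Mg0.20Fe0.80)3Al2Si3O12: 0.60·24.305 + 2.40·55.845 + 2·26.982 + 3·28.085 + 12·15.999 = 478.818 g/mol.
Mass of Si per formula unit: 3 × 28.085 = 84.255 g.
Weight fraction Si = 84.255 / 478.818 = 0.1760.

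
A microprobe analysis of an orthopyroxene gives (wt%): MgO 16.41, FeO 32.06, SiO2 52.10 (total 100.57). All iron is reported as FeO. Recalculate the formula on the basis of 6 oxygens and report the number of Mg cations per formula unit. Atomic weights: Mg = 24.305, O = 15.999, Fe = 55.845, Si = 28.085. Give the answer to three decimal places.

MgO: 16.41/40.304 = 0.40716 mol → 0.40716 mol Mg, 0.40716 mol O.
FeO: 32.06/71.844 = 0.44624 mol → 0.44624 mol Fe, 0.44624 mol O.
SiO2: 52.10/60.083 = 0.86713 mol → 0.86713 mol Si, 1.73426 mol O.
Total oxygen = 2.58766 mol. Normalization factor = 6/2.58766 = 2.31870.
Mg per 6 O = 0.40716 × 2.31870 = 0.944.

0.944 Mg apfu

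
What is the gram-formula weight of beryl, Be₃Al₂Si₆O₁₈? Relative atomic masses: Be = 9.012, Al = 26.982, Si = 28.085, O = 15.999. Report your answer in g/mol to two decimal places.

537.49 g/mol

M = 3*9.012 + 2*26.982 + 6*28.085 + 18*15.999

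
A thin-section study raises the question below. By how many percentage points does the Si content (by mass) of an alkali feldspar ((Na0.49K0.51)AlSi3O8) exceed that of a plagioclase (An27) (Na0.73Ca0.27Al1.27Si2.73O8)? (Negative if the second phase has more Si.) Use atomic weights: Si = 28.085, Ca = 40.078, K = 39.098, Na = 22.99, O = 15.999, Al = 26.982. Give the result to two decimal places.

M((Na0.49K0.51)AlSi3O8) = 270.434 g/mol, so wt% Si = 84.255/270.434 × 100 = 31.16%.
M(Na0.73Ca0.27Al1.27Si2.73O8) = 266.535 g/mol, so wt% Si = 76.672/266.535 × 100 = 28.77%.
31.16 − 28.77 = 2.39 pp.

2.39 percentage points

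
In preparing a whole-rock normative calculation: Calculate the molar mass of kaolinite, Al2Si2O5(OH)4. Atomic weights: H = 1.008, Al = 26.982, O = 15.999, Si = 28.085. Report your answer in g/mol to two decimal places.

The formula mass is the sum 2×26.982 + 2×28.085 + 9×15.999 + 4×1.008.

258.16 g/mol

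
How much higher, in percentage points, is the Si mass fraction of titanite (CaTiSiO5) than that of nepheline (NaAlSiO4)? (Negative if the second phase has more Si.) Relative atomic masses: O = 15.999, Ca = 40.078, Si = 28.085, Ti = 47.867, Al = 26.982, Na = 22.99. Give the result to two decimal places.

-5.44 percentage points

First mineral: 28.085 g Si in 196.025 g formula = 14.33 wt% Si.
Second mineral: 28.085 g Si in 142.053 g formula = 19.77 wt% Si.
14.33% − 19.77% gives a difference of -5.44 percentage points.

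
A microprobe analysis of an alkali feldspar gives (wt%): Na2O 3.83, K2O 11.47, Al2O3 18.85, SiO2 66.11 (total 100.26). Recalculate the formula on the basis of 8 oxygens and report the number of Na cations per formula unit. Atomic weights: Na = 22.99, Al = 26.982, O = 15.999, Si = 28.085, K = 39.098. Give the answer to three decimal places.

0.336 Na apfu

3.83 wt% Na2O ÷ 61.979 g/mol = 0.06180 mol, giving 0.12360 Na and 0.06180 O.
11.47 wt% K2O ÷ 94.195 g/mol = 0.12177 mol, giving 0.24354 K and 0.12177 O.
18.85 wt% Al2O3 ÷ 101.961 g/mol = 0.18487 mol, giving 0.36974 Al and 0.55461 O.
66.11 wt% SiO2 ÷ 60.083 g/mol = 1.10031 mol, giving 1.10031 Si and 2.20062 O.
Oxygen sums to 2.93880; scaling by 8/2.93880 = 2.72220 puts the formula on 8 O.
Na: 0.12360 × 2.72220 = 0.336 atoms per formula unit.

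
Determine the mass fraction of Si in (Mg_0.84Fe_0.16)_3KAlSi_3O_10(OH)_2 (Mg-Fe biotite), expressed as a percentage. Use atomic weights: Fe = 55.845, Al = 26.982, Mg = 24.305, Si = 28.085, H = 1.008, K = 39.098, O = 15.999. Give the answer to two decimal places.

19.49 wt%

Formula mass = 2.52*24.305 + 0.48*55.845 + 1*39.098 + 1*26.982 + 3*28.085 + 12*15.999 + 2*1.008 = 432.393 g/mol, of which 84.255 g is Si.
So Si makes up 84.255/432.393 = 0.1949 of the mass, i.e. 19.49%.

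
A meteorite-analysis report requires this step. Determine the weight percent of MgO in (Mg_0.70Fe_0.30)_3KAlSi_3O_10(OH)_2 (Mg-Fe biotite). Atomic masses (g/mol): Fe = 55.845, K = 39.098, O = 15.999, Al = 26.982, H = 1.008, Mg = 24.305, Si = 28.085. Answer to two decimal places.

18.99 wt%

Molar mass of (Mg_0.70Fe_0.30)_3KAlSi_3O_10(OH)_2 = 2.10·24.305 + 0.90·55.845 + 1·39.098 + 1·26.982 + 3·28.085 + 12·15.999 + 2·1.008 = 445.640 g/mol.
Each formula unit contains 2.10 Mg, equivalent to 2.10/1 = 2.1000 mol MgO.
M(MgO) = 1×24.305 + 1×15.999 = 40.304 g/mol.
Mass of MgO per formula unit = 2.1000 × 40.304 = 84.638 g.
MgO wt% = 84.638 / 445.640 × 100 = 18.99%.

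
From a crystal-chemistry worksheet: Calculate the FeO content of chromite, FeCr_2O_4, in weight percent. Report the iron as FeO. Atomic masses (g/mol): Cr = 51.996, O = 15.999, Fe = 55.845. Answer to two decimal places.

Molar mass of FeCr_2O_4 = 1·55.845 + 2·51.996 + 4·15.999 = 223.833 g/mol.
Each formula unit contains 1 Fe, equivalent to 1/1 = 1.0000 mol FeO.
M(FeO) = 1×55.845 + 1×15.999 = 71.844 g/mol.
Mass of FeO per formula unit = 1.0000 × 71.844 = 71.844 g.
FeO wt% = 71.844 / 223.833 × 100 = 32.10%.

32.10 wt%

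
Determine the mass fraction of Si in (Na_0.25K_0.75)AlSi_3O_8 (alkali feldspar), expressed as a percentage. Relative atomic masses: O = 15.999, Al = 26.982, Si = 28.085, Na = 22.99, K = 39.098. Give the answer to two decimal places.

30.72 mass %

M((Na_0.25K_0.75)AlSi_3O_8) = 274.300 g/mol.
Si contributes 3 × 28.085 = 84.255 g per mole.
84.255/274.300 = 0.3072 → 30.72%.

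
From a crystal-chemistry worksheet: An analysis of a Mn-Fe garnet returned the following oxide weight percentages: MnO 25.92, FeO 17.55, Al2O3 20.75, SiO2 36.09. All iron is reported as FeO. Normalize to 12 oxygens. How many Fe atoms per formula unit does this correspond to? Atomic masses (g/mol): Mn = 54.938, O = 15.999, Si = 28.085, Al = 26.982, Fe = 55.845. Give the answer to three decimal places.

1.211 Fe apfu

25.92 wt% MnO ÷ 70.937 g/mol = 0.36539 mol, giving 0.36539 Mn and 0.36539 O.
17.55 wt% FeO ÷ 71.844 g/mol = 0.24428 mol, giving 0.24428 Fe and 0.24428 O.
20.75 wt% Al2O3 ÷ 101.961 g/mol = 0.20351 mol, giving 0.40702 Al and 0.61053 O.
36.09 wt% SiO2 ÷ 60.083 g/mol = 0.60067 mol, giving 0.60067 Si and 1.20134 O.
Oxygen sums to 2.42154; scaling by 12/2.42154 = 4.95552 puts the formula on 12 O.
Fe: 0.24428 × 4.95552 = 1.211 atoms per formula unit.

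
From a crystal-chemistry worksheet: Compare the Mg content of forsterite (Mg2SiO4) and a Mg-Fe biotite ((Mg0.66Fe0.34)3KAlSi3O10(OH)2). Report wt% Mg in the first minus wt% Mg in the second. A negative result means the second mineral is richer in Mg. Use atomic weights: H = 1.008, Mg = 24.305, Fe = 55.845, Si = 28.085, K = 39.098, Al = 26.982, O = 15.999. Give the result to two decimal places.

23.84 percentage points

Mg in Mg2SiO4: molar mass 140.691 g/mol; 2×24.305 = 48.610 g → 34.55 wt%.
Mg in (Mg0.66Fe0.34)3KAlSi3O10(OH)2: molar mass 449.425 g/mol; 1.98×24.305 = 48.124 g → 10.71 wt%.
Difference = 34.55 − 10.71 = 23.84 percentage points.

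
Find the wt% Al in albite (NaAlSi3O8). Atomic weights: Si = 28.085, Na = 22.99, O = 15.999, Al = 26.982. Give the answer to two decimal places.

10.29 wt%

Formula mass = 1·22.99 + 1·26.982 + 3·28.085 + 8·15.999 = 262.219 g/mol, of which 26.982 g is Al.
So Al makes up 26.982/262.219 = 0.1029 of the mass, i.e. 10.29%.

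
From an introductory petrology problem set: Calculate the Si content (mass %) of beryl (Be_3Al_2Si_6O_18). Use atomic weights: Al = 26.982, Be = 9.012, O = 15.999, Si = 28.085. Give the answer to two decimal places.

31.35 mass %

Formula mass = 3·9.012 + 2·26.982 + 6·28.085 + 18·15.999 = 537.492 g/mol, of which 168.510 g is Si.
So Si makes up 168.510/537.492 = 0.3135 of the mass, i.e. 31.35%.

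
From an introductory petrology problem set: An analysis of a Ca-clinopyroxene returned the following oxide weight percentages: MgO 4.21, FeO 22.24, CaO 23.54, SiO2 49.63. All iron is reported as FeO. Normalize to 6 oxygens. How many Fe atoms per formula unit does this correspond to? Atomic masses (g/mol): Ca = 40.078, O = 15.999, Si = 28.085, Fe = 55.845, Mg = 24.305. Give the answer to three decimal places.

0.747 Fe apfu

MgO (M=40.304): mol = 0.10446; Mg = 0.10446, O = 0.10446.
FeO (M=71.844): mol = 0.30956; Fe = 0.30956, O = 0.30956.
CaO (M=56.077): mol = 0.41978; Ca = 0.41978, O = 0.41978.
SiO2 (M=60.083): mol = 0.82602; Si = 0.82602, O = 1.65204.
ΣO = 2.48584; factor = 6/ΣO = 2.41367.
Fe apfu = 0.30956 × 2.41367 = 0.747.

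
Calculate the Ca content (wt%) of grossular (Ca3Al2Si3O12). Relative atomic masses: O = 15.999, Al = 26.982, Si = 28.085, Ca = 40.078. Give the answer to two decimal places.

26.69 wt%

Molar mass of Ca3Al2Si3O12: 3·40.078 + 2·26.982 + 3·28.085 + 12·15.999 = 450.441 g/mol.
Mass of Ca per formula unit: 3 × 40.078 = 120.234 g.
Weight fraction Ca = 120.234 / 450.441 = 0.2669.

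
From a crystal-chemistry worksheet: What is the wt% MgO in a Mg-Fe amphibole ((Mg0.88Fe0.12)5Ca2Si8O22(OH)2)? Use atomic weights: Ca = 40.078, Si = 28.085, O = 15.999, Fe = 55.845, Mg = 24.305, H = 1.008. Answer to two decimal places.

21.33 wt%

Formula mass = 831.277 g/mol.
4.40 Mg → 4.4000 mol MgO per formula unit; M(MgO) = 40.304, so MgO mass = 177.338 g.
177.338/831.277 × 100 = 21.33 wt%.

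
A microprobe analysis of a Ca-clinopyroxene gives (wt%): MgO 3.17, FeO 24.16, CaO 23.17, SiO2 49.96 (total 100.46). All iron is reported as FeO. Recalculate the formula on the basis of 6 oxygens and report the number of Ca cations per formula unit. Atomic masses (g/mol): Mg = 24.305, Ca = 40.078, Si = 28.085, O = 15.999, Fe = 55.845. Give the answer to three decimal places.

0.995 Ca apfu

3.17 wt% MgO ÷ 40.304 g/mol = 0.07865 mol, giving 0.07865 Mg and 0.07865 O.
24.16 wt% FeO ÷ 71.844 g/mol = 0.33628 mol, giving 0.33628 Fe and 0.33628 O.
23.17 wt% CaO ÷ 56.077 g/mol = 0.41318 mol, giving 0.41318 Ca and 0.41318 O.
49.96 wt% SiO2 ÷ 60.083 g/mol = 0.83152 mol, giving 0.83152 Si and 1.66304 O.
Oxygen sums to 2.49115; scaling by 6/2.49115 = 2.40853 puts the formula on 6 O.
Ca: 0.41318 × 2.40853 = 0.995 atoms per formula unit.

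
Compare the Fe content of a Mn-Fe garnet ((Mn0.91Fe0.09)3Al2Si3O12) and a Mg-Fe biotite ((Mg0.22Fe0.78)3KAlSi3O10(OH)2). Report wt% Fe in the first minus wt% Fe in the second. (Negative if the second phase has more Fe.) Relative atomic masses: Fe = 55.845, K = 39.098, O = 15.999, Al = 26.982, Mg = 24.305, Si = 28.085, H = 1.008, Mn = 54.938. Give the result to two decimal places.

M((Mn0.91Fe0.09)3Al2Si3O12) = 495.266 g/mol, so wt% Fe = 15.078/495.266 × 100 = 3.04%.
M((Mg0.22Fe0.78)3KAlSi3O10(OH)2) = 491.058 g/mol, so wt% Fe = 130.677/491.058 × 100 = 26.61%.
3.04 − 26.61 = -23.57 pp.

-23.57 percentage points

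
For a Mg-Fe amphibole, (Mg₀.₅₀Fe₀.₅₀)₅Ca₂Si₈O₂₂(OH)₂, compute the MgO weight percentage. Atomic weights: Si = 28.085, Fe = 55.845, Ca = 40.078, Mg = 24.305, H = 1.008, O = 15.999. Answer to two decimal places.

Formula mass = 891.203 g/mol.
2.50 Mg → 2.5000 mol MgO per formula unit; M(MgO) = 40.304, so MgO mass = 100.760 g.
100.760/891.203 × 100 = 11.31 wt%.

11.31 wt%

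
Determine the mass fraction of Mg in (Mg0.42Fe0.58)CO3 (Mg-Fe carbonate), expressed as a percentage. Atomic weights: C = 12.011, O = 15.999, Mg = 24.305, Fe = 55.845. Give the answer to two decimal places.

Molar mass of (Mg0.42Fe0.58)CO3: 0.42·24.305 + 0.58·55.845 + 1·12.011 + 3·15.999 = 102.606 g/mol.
Mass of Mg per formula unit: 0.42 × 24.305 = 10.208 g.
Weight fraction Mg = 10.208 / 102.606 = 0.0995.

9.95 weight percent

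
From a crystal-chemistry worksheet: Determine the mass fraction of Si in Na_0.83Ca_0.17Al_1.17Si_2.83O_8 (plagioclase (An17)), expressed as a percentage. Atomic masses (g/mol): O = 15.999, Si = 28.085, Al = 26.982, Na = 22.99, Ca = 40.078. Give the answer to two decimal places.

Formula mass = 0.83×22.99 + 0.17×40.078 + 1.17×26.982 + 2.83×28.085 + 8×15.999 = 264.936 g/mol, of which 79.481 g is Si.
So Si makes up 79.481/264.936 = 0.3000 of the mass, i.e. 30.00%.

30.00 mass %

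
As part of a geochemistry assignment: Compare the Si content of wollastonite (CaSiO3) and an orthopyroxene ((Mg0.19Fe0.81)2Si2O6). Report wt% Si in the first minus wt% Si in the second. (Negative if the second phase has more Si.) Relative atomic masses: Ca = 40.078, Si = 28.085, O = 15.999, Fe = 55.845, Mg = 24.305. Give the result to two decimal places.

Si in CaSiO3: molar mass 116.160 g/mol; 1×28.085 = 28.085 g → 24.18 wt%.
Si in (Mg0.19Fe0.81)2Si2O6: molar mass 251.869 g/mol; 2×28.085 = 56.170 g → 22.30 wt%.
Difference = 24.18 − 22.30 = 1.88 percentage points.

1.88 percentage points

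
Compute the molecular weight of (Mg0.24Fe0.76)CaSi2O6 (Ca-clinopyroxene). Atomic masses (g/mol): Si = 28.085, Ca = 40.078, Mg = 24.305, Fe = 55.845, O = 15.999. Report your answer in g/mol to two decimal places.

Mg: 0.24 × 24.305 = 5.8332
Fe: 0.76 × 55.845 = 42.4422
Ca: 1 × 40.078 = 40.0780
Si: 2 × 28.085 = 56.1700
O: 6 × 15.999 = 95.9940
Summing the contributions gives the formula mass.

240.52 g/mol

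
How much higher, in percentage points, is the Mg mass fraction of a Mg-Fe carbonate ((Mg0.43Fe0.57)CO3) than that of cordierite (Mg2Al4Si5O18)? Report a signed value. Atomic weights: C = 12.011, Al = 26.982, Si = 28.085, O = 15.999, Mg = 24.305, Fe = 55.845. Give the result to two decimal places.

1.91 percentage points

Mg in (Mg0.43Fe0.57)CO3: molar mass 102.291 g/mol; 0.43×24.305 = 10.451 g → 10.22 wt%.
Mg in Mg2Al4Si5O18: molar mass 584.945 g/mol; 2×24.305 = 48.610 g → 8.31 wt%.
Difference = 10.22 − 8.31 = 1.91 percentage points.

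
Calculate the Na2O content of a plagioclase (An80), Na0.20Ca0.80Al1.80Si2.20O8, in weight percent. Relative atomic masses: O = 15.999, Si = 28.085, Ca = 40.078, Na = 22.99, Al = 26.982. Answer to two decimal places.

2.25 wt%

Molar mass of Na0.20Ca0.80Al1.80Si2.20O8 = 0.20·22.99 + 0.80·40.078 + 1.80·26.982 + 2.20·28.085 + 8·15.999 = 275.007 g/mol.
Each formula unit contains 0.20 Na, equivalent to 0.20/2 = 0.1000 mol Na2O.
M(Na2O) = 2×22.99 + 1×15.999 = 61.979 g/mol.
Mass of Na2O per formula unit = 0.1000 × 61.979 = 6.198 g.
Na2O wt% = 6.198 / 275.007 × 100 = 2.25%.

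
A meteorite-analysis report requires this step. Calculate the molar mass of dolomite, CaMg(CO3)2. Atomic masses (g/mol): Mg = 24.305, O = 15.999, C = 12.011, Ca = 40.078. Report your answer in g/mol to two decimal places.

Ca: 1 × 40.078 = 40.0780
Mg: 1 × 24.305 = 24.3050
C: 2 × 12.011 = 24.0220
O: 6 × 15.999 = 95.9940
Summing the contributions gives the formula mass.

184.40 g/mol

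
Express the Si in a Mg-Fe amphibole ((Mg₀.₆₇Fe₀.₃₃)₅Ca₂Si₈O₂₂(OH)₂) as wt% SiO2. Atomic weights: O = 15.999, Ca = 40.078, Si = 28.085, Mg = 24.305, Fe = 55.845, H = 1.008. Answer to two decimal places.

55.61 wt%

Molar mass of (Mg₀.₆₇Fe₀.₃₃)₅Ca₂Si₈O₂₂(OH)₂ = 3.35*24.305 + 1.65*55.845 + 2*40.078 + 8*28.085 + 24*15.999 + 2*1.008 = 864.394 g/mol.
Each formula unit contains 8 Si, equivalent to 8/1 = 8.0000 mol SiO2.
M(SiO2) = 1×28.085 + 2×15.999 = 60.083 g/mol.
Mass of SiO2 per formula unit = 8.0000 × 60.083 = 480.664 g.
SiO2 wt% = 480.664 / 864.394 × 100 = 55.61%.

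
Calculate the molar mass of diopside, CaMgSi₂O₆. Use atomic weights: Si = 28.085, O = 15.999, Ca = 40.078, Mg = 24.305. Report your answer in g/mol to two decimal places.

216.55 g/mol

M = 1(40.078) + 1(24.305) + 2(28.085) + 6(15.999)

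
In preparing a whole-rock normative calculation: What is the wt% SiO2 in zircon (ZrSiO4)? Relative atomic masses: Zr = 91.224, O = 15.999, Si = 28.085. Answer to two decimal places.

Formula mass = 183.305 g/mol.
1 Si → 1.0000 mol SiO2 per formula unit; M(SiO2) = 60.083, so SiO2 mass = 60.083 g.
60.083/183.305 × 100 = 32.78 wt%.

32.78 wt%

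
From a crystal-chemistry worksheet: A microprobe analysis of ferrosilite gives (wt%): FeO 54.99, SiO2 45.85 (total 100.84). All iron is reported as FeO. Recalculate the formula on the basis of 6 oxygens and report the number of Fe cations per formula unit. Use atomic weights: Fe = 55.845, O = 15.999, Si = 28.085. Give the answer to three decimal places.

2.004 Fe apfu

FeO: 54.99/71.844 = 0.76541 mol → 0.76541 mol Fe, 0.76541 mol O.
SiO2: 45.85/60.083 = 0.76311 mol → 0.76311 mol Si, 1.52622 mol O.
Total oxygen = 2.29163 mol. Normalization factor = 6/2.29163 = 2.61822.
Fe per 6 O = 0.76541 × 2.61822 = 2.004.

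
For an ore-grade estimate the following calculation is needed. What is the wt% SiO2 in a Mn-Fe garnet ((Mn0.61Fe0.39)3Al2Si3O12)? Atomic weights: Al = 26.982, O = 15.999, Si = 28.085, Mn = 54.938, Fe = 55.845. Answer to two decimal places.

36.33 wt%

Molar mass of (Mn0.61Fe0.39)3Al2Si3O12 = 1.83·54.938 + 1.17·55.845 + 2·26.982 + 3·28.085 + 12·15.999 = 496.082 g/mol.
Each formula unit contains 3 Si, equivalent to 3/1 = 3.0000 mol SiO2.
M(SiO2) = 1×28.085 + 2×15.999 = 60.083 g/mol.
Mass of SiO2 per formula unit = 3.0000 × 60.083 = 180.249 g.
SiO2 wt% = 180.249 / 496.082 × 100 = 36.33%.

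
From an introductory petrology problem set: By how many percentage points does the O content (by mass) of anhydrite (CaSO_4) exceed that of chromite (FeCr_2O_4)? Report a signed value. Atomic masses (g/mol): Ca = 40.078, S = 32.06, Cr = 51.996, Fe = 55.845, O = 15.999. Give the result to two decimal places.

O in CaSO_4: molar mass 136.134 g/mol; 4×15.999 = 63.996 g → 47.01 wt%.
O in FeCr_2O_4: molar mass 223.833 g/mol; 4×15.999 = 63.996 g → 28.59 wt%.
Difference = 47.01 − 28.59 = 18.42 percentage points.

18.42 percentage points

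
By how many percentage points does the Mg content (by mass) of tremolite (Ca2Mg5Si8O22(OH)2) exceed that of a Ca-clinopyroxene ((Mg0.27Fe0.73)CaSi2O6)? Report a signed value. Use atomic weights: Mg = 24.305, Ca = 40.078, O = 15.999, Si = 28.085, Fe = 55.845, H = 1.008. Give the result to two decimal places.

M(Ca2Mg5Si8O22(OH)2) = 812.353 g/mol, so wt% Mg = 121.525/812.353 × 100 = 14.96%.
M((Mg0.27Fe0.73)CaSi2O6) = 239.571 g/mol, so wt% Mg = 6.562/239.571 × 100 = 2.74%.
14.96 − 2.74 = 12.22 pp.

12.22 percentage points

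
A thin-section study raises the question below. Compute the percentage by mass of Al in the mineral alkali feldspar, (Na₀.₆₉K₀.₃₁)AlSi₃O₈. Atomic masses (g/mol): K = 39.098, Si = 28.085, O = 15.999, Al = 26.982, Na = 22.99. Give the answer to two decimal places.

Molar mass of (Na₀.₆₉K₀.₃₁)AlSi₃O₈: 0.69*22.99 + 0.31*39.098 + 1*26.982 + 3*28.085 + 8*15.999 = 267.212 g/mol.
Mass of Al per formula unit: 1 × 26.982 = 26.982 g.
Weight fraction Al = 26.982 / 267.212 = 0.1010.

10.10 wt%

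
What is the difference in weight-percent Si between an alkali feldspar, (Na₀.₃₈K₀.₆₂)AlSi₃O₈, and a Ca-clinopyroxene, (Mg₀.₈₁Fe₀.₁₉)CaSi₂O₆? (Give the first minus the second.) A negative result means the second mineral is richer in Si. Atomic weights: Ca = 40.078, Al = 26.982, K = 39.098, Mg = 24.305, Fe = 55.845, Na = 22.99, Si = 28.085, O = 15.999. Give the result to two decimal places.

5.71 percentage points

M((Na₀.₃₈K₀.₆₂)AlSi₃O₈) = 272.206 g/mol, so wt% Si = 84.255/272.206 × 100 = 30.95%.
M((Mg₀.₈₁Fe₀.₁₉)CaSi₂O₆) = 222.540 g/mol, so wt% Si = 56.170/222.540 × 100 = 25.24%.
30.95 − 25.24 = 5.71 pp.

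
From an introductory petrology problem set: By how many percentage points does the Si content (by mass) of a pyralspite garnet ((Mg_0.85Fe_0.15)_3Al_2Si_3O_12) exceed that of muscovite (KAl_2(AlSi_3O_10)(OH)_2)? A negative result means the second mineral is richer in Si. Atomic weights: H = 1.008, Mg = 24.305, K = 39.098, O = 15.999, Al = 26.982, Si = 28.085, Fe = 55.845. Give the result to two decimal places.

-0.96 percentage points

M((Mg_0.85Fe_0.15)_3Al_2Si_3O_12) = 417.315 g/mol, so wt% Si = 84.255/417.315 × 100 = 20.19%.
M(KAl_2(AlSi_3O_10)(OH)_2) = 398.303 g/mol, so wt% Si = 84.255/398.303 × 100 = 21.15%.
20.19 − 21.15 = -0.96 pp.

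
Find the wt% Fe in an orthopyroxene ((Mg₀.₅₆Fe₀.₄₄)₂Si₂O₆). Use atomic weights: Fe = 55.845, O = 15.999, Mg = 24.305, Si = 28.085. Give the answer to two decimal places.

M((Mg₀.₅₆Fe₀.₄₄)₂Si₂O₆) = 228.529 g/mol.
Fe contributes 0.88 × 55.845 = 49.144 g per mole.
49.144/228.529 = 0.2150 → 21.50%.

21.50 wt%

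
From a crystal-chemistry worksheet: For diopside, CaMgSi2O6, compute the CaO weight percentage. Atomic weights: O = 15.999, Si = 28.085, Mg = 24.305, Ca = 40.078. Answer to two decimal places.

M(CaMgSi2O6) = 216.547 g/mol; M(CaO) = 56.077 g/mol.
Moles CaO per formula unit = 1 Ca ÷ 1 = 1.0000.
CaO fraction = (1.0000 × 56.077) / 216.547 = 56.077/216.547 = 0.2590.

25.90 wt%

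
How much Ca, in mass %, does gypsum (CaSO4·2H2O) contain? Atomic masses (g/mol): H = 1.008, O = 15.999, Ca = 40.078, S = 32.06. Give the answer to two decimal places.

Molar mass of CaSO4·2H2O: 1*40.078 + 1*32.06 + 6*15.999 + 4*1.008 = 172.164 g/mol.
Mass of Ca per formula unit: 1 × 40.078 = 40.078 g.
Weight fraction Ca = 40.078 / 172.164 = 0.2328.

23.28 mass %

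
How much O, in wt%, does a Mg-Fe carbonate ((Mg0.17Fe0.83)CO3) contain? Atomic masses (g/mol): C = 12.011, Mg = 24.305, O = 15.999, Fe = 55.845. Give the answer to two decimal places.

43.44 wt%

M((Mg0.17Fe0.83)CO3) = 110.491 g/mol.
O contributes 3 × 15.999 = 47.997 g per mole.
47.997/110.491 = 0.4344 → 43.44%.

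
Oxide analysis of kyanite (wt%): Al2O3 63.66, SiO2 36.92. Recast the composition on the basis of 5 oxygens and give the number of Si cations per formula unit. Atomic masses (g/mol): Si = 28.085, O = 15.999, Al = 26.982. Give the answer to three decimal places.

Al2O3 (M=101.961): mol = 0.62436; Al = 1.24872, O = 1.87308.
SiO2 (M=60.083): mol = 0.61448; Si = 0.61448, O = 1.22896.
ΣO = 3.10204; factor = 5/ΣO = 1.61184.
Si apfu = 0.61448 × 1.61184 = 0.990.

0.990 Si apfu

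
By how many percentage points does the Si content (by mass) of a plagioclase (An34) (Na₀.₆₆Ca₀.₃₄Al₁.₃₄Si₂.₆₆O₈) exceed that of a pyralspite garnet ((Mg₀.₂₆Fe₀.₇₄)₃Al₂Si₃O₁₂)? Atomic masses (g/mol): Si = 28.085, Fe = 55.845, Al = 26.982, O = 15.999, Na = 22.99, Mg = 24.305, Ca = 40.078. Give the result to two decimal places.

10.10 percentage points

Si in Na₀.₆₆Ca₀.₃₄Al₁.₃₄Si₂.₆₆O₈: molar mass 267.654 g/mol; 2.66×28.085 = 74.706 g → 27.91 wt%.
Si in (Mg₀.₂₆Fe₀.₇₄)₃Al₂Si₃O₁₂: molar mass 473.141 g/mol; 3×28.085 = 84.255 g → 17.81 wt%.
Difference = 27.91 − 17.81 = 10.10 percentage points.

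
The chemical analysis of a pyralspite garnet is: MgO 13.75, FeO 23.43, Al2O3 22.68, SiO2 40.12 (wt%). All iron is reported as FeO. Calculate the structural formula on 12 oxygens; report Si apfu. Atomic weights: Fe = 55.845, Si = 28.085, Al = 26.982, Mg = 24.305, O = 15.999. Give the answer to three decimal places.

3.001 Si apfu

MgO: 13.75/40.304 = 0.34116 mol → 0.34116 mol Mg, 0.34116 mol O.
FeO: 23.43/71.844 = 0.32612 mol → 0.32612 mol Fe, 0.32612 mol O.
Al2O3: 22.68/101.961 = 0.22244 mol → 0.44488 mol Al, 0.66732 mol O.
SiO2: 40.12/60.083 = 0.66774 mol → 0.66774 mol Si, 1.33548 mol O.
Total oxygen = 2.67008 mol. Normalization factor = 12/2.67008 = 4.49425.
Si per 12 O = 0.66774 × 4.49425 = 3.001.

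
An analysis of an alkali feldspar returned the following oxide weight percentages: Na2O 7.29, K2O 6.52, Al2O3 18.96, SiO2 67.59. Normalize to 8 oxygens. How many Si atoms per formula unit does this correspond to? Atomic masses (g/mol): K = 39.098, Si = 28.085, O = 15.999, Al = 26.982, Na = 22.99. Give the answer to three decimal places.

3.005 Si apfu

Na2O: 7.29/61.979 = 0.11762 mol → 0.23524 mol Na, 0.11762 mol O.
K2O: 6.52/94.195 = 0.06922 mol → 0.13844 mol K, 0.06922 mol O.
Al2O3: 18.96/101.961 = 0.18595 mol → 0.37190 mol Al, 0.55785 mol O.
SiO2: 67.59/60.083 = 1.12494 mol → 1.12494 mol Si, 2.24988 mol O.
Total oxygen = 2.99457 mol. Normalization factor = 8/2.99457 = 2.67150.
Si per 8 O = 1.12494 × 2.67150 = 3.005.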